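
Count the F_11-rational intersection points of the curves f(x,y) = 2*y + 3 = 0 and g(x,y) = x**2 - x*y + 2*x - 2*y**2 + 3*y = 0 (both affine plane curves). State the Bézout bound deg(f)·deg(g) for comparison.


Common zeros: ∅; count = 0; Bézout bound = 2.

deg(f) = 1, deg(g) = 2, so Bézout bound = 2.
Scan x ∈ F_11. For each x, list the y ∈ F_11 with f(x, y) ≡ 0 and those with g(x, y) ≡ 0 (mod 11); the common zeros in that column are the intersection.
  x = 0: f ≡ 0 at y ∈ {4}; g ≡ 0 at y ∈ {0, 7}; common: ∅.
  x = 1: f ≡ 0 at y ∈ {4}; g ≡ 0 at y ∈ ∅; common: ∅.
  x = 2: f ≡ 0 at y ∈ {4}; g ≡ 0 at y ∈ ∅; common: ∅.
  x = 3: f ≡ 0 at y ∈ {4}; g ≡ 0 at y ∈ ∅; common: ∅.
  x = 4: f ≡ 0 at y ∈ {4}; g ≡ 0 at y ∈ ∅; common: ∅.
  x = 5: f ≡ 0 at y ∈ {4}; g ≡ 0 at y ∈ {3, 7}; common: ∅.
  x = 6: f ≡ 0 at y ∈ {4}; g ≡ 0 at y ∈ ∅; common: ∅.
  x = 7: f ≡ 0 at y ∈ {4}; g ≡ 0 at y ∈ {3, 6}; common: ∅.
  x = 8: f ≡ 0 at y ∈ {4}; g ≡ 0 at y ∈ {6, 8}; common: ∅.
  x = 9: f ≡ 0 at y ∈ {4}; g ≡ 0 at y ∈ {0, 8}; common: ∅.
  x = 10: f ≡ 0 at y ∈ {4}; g ≡ 0 at y ∈ ∅; common: ∅.
Collecting: common zeros = ∅, so the count is 0.
Comparison with the Bézout bound: 0 ≤ 2 = deg(f)·deg(g), as expected for curves with no common component (the affine F_11-count falls short of the bound because intersections may lie at infinity, over extension fields, or carry multiplicity).


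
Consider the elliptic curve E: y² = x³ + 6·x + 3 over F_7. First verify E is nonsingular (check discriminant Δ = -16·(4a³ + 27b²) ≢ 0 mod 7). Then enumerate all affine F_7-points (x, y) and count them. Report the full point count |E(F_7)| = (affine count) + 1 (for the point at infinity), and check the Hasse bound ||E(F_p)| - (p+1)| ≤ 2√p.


Affine points = {(2, 3), (2, 4), (4, 0), (5, 2), (5, 5)}; affine count = 5; |E(F_7)| = 6.

Discriminant check: Δ ∝ 4a³ + 27b² = 4·6³ + 27·3² = 4·216 + 27·9 ≡ 1 (mod 7). Nonzero ⇒ E is nonsingular.
For each x ∈ F_7, compute rhs = x³ + 6·x + 3 mod 7, then count y ∈ F_7 with y² ≡ rhs.
  x = 0: rhs = 3, matching y values: none (0 points).
  x = 1: rhs = 3, matching y values: none (0 points).
  x = 2: rhs = 2, matching y values: 3, 4 (2 points).
  x = 3: rhs = 6, matching y values: none (0 points).
  x = 4: rhs = 0, matching y values: 0 (1 points).
  x = 5: rhs = 4, matching y values: 2, 5 (2 points).
  x = 6: rhs = 3, matching y values: none (0 points).
Total affine count: 5.
Full point count |E(F_7)| = 5 + 1 = 6.
Hasse bound: |6 − (7+1)| = |-2| = 2 ≤ 2√7 ≈ 5.2915 ✓.


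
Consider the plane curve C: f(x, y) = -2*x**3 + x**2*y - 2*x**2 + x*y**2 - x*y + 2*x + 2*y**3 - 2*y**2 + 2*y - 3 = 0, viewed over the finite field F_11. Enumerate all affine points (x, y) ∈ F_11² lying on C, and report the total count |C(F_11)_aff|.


Affine F_11-points: {(1, 2), (2, 4), (3, 2), (5, 9), (6, 0), (7, 2), (7, 10), (8, 6)}; count = 8.

For each of the 121 pairs (x, y) ∈ F_11², evaluate f(x, y) mod 11. Record the zeros.
  x = 0: [0↦8, 1↦10, 2↦9, 3↦6, 4↦2, 5↦9, 6↦6, 7↦5, 8↦7, 9↦2, 10↦2]  zeros at y ∈ ∅
  x = 1: [0↦6, 1↦9, 2↦0, 3↦2, 4↦5, 5↦10, 6↦7, 7↦8, 8↦3, 9↦4, 10↦1]  zeros at y ∈ {2}
  x = 2: [0↦10, 1↦5, 2↦1, 3↦10, 4↦0, 5↦5, 6↦4, 7↦9, 8↦10, 9↦8, 10↦4]  zeros at y ∈ {4}
  x = 3: [0↦8, 1↦8, 2↦0, 3↦7, 4↦8, 5↦4, 6↦7, 7↦7, 8↦5, 9↦2, 10↦10]  zeros at y ∈ {2}
  x = 4: [0↦10, 1↦6, 2↦7, 3↦3, 4↦6, 5↦6, 6↦4, 7↦1, 8↦9, 9↦7, 10↦7]  zeros at y ∈ ∅
  x = 5: [0↦4, 1↦9, 2↦10, 3↦8, 4↦4, 5↦10, 6↦5, 7↦1, 8↦10, 9↦0, 10↦5]  zeros at y ∈ {9}
  x = 6: [0↦0, 1↦5, 2↦8, 3↦10, 4↦1, 5↦4, 6↦9, 7↦6, 8↦7, 9↦2, 10↦3]  zeros at y ∈ {0}
  x = 7: [0↦8, 1↦4, 2↦0, 3↦8, 4↦7, 5↦9, 6↦4, 7↦4, 8↦10, 9↦1, 10↦0]  zeros at y ∈ {2, 10}
  x = 8: [0↦5, 1↦5, 2↦7, 3↦1, 4↦10, 5↦2, 6↦0, 7↦5, 8↦7, 9↦7, 10↦6]  zeros at y ∈ {6}
  x = 9: [0↦1, 1↦7, 2↦6, 3↦10, 4↦9, 5↦4, 6↦7, 7↦8, 8↦8, 9↦8, 10↦9]  zeros at y ∈ ∅
  x = 10: [0↦6, 1↦9, 2↦7, 3↦1, 4↦3, 5↦3, 6↦2, 7↦1, 8↦1, 9↦3, 10↦8]  zeros at y ∈ ∅
Collecting zeros: affine points = {(1, 2), (2, 4), (3, 2), (5, 9), (6, 0), (7, 2), (7, 10), (8, 6)}.
Total count |C(F_11)_aff| = 8.


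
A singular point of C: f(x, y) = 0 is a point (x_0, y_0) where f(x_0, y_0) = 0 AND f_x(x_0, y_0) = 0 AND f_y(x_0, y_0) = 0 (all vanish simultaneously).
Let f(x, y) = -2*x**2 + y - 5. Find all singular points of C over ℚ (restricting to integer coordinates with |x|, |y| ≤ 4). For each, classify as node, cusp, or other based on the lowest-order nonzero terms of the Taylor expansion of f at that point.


No singular points in the scanned grid; C is smooth there.

Compute partial derivatives:
  f_x = -4*x.
  f_y = 1.
f_y = 1 is a nonzero constant, so f_y never vanishes: no point (x, y) can satisfy f = f_x = f_y = 0. In particular no (x, y) ∈ {−4, ..., 4}² is singular; the curve is smooth.


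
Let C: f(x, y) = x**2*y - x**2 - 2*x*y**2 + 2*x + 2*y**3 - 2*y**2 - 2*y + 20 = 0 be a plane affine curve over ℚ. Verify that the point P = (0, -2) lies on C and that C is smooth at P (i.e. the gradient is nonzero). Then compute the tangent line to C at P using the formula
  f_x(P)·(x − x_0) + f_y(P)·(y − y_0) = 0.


Tangent line at P: -6*x + 30*y + 60 = 0.

Step 1: f(0, -2) = 0, so P lies on C.
Step 2: partial derivatives
  f_x(x, y) = 2*x*y - 2*x - 2*y**2 + 2, f_y(x, y) = x**2 - 4*x*y + 6*y**2 - 4*y - 2.
  f_x(P) = -6, f_y(P) = 30 (gradient nonzero, so P is smooth).
Step 3: tangent line at P: -6·(x − 0) + 30·(y − -2) = 0.
Expanding: -6*x + 30*y + 60 = 0.


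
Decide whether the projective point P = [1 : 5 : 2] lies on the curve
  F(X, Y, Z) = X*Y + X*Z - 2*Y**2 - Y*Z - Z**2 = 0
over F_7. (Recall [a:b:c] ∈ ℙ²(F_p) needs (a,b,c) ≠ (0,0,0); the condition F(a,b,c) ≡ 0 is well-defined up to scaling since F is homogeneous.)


F(1,5,2) ≡ 6 (mod 7); P is NOT on the curve.

Evaluate F(1, 5, 2) term-by-term (mod 7).
  X*Y ↦ 1·1·5·1 = 5
  X*Z ↦ 1·1·1·2 = 2
  -2*Y**2 ↦ -2·1·25·1 = -50
  -Y*Z ↦ -1·1·5·2 = -10
  -Z**2 ↦ -1·1·1·4 = -4
Sum: F(1, 5, 2) = (5) + (2) + (-50) + (-10) + (-4) = -57.
Reducing mod 7: -57 ≡ 6 (mod 7).
Since F(a, b, c) ≡ 6 ≠ 0 (mod 7), P does NOT lie on the curve.


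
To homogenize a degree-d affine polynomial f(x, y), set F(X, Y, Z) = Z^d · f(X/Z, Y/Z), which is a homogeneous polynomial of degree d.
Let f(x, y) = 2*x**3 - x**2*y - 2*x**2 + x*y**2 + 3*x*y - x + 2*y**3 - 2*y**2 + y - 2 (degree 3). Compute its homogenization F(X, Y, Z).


F(X, Y, Z) = 2*X**3 - X**2*Y - 2*X**2*Z + X*Y**2 + 3*X*Y*Z - X*Z**2 + 2*Y**3 - 2*Y**2*Z + Y*Z**2 - 2*Z**3

deg(f) = 3.
Substitute x = X/Z, y = Y/Z into f, then multiply by Z^3.
  monomial 2·x^3·y^0 ↦ 2·X^3·Y^0·Z^0.
  monomial -1·x^2·y^1 ↦ -1·X^2·Y^1·Z^0.
  monomial -2·x^2·y^0 ↦ -2·X^2·Y^0·Z^1.
  monomial 1·x^1·y^2 ↦ 1·X^1·Y^2·Z^0.
  monomial 3·x^1·y^1 ↦ 3·X^1·Y^1·Z^1.
  monomial -1·x^1·y^0 ↦ -1·X^1·Y^0·Z^2.
  monomial 2·x^0·y^3 ↦ 2·X^0·Y^3·Z^0.
  monomial -2·x^0·y^2 ↦ -2·X^0·Y^2·Z^1.
  monomial 1·x^0·y^1 ↦ 1·X^0·Y^1·Z^2.
  monomial -2·x^0·y^0 ↦ -2·X^0·Y^0·Z^3.
Collecting: F(X, Y, Z) = 2*X**3 - X**2*Y - 2*X**2*Z + X*Y**2 + 3*X*Y*Z - X*Z**2 + 2*Y**3 - 2*Y**2*Z + Y*Z**2 - 2*Z**3.


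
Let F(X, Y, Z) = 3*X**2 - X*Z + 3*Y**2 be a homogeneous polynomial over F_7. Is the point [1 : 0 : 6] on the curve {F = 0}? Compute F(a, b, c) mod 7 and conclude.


F(1,0,6) ≡ 4 (mod 7); P is NOT on the curve.

Evaluate F(1, 0, 6) term-by-term (mod 7).
  3*X**2 ↦ 3·1·1·1 = 3
  -X*Z ↦ -1·1·1·6 = -6
  3*Y**2 ↦ 3·1·0·1 = 0
Sum: F(1, 0, 6) = (3) + (-6) + (0) = -3.
Reducing mod 7: -3 ≡ 4 (mod 7).
Since F(a, b, c) ≡ 4 ≠ 0 (mod 7), P does NOT lie on the curve.


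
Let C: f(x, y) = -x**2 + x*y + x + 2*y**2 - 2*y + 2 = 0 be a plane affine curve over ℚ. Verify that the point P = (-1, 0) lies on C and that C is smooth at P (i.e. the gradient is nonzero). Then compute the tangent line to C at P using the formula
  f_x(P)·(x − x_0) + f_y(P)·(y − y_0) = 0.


Tangent line at P: 3*x - 3*y + 3 = 0.

Step 1: f(-1, 0) = 0, so P lies on C.
Step 2: partial derivatives
  f_x(x, y) = -2*x + y + 1, f_y(x, y) = x + 4*y - 2.
  f_x(P) = 3, f_y(P) = -3 (gradient nonzero, so P is smooth).
Step 3: tangent line at P: 3·(x − -1) + -3·(y − 0) = 0.
Expanding: 3*x - 3*y + 3 = 0.


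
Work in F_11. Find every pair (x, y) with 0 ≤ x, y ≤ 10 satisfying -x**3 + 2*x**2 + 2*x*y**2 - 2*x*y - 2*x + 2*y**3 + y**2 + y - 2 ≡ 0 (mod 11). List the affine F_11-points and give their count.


Affine F_11-points: {(2, 10), (6, 1), (7, 4), (8, 5), (8, 7), (9, 1)}; count = 6.

For each of the 121 pairs (x, y) ∈ F_11², evaluate f(x, y) mod 11. Record the zeros.
  x = 0: [0↦9, 1↦2, 2↦9, 3↦9, 4↦3, 5↦3, 6↦10, 7↦3, 8↦5, 9↦6, 10↦7]  zeros at y ∈ ∅
  x = 1: [0↦8, 1↦1, 2↦1, 3↦9, 4↦4, 5↦9, 6↦3, 7↦9, 8↦6, 9↦6, 10↦10]  zeros at y ∈ ∅
  x = 2: [0↦5, 1↦9, 2↦2, 3↦7, 4↦3, 5↦2, 6↦5, 7↦2, 8↦5, 9↦4, 10↦0]  zeros at y ∈ {10}
  x = 3: [0↦5, 1↦9, 2↦6, 3↦8, 4↦5, 5↦9, 6↦10, 7↦9, 8↦7, 9↦5, 10↦4]  zeros at y ∈ ∅
  x = 4: [0↦2, 1↦6, 2↦7, 3↦6, 4↦4, 5↦2, 6↦1, 7↦2, 8↦6, 9↦3, 10↦5]  zeros at y ∈ ∅
  x = 5: [0↦1, 1↦5, 2↦10, 3↦6, 4↦5, 5↦8, 6↦5, 7↦8, 8↦7, 9↦3, 10↦8]  zeros at y ∈ ∅
  x = 6: [0↦7, 1↦0, 2↦9, 3↦2, 4↦2, 5↦10, 6↦5, 7↦10, 8↦4, 9↦10, 10↦7]  zeros at y ∈ {1}
  x = 7: [0↦3, 1↦7, 2↦9, 3↦10, 4↦0, 5↦2, 6↦6, 7↦2, 8↦2, 9↦7, 10↦7]  zeros at y ∈ {4}
  x = 8: [0↦5, 1↦9, 2↦4, 3↦2, 4↦4, 5↦0, 6↦2, 7↦0, 8↦6, 9↦10, 10↦2]  zeros at y ∈ {5, 7}
  x = 9: [0↦7, 1↦0, 2↦10, 3↦5, 4↦8, 5↦9, 6↦9, 7↦9, 8↦10, 9↦2, 10↦8]  zeros at y ∈ {1}
  x = 10: [0↦3, 1↦7, 2↦10, 3↦2, 4↦6, 5↦1, 6↦10, 7↦1, 8↦8, 9↦10, 10↦8]  zeros at y ∈ ∅
Collecting zeros: affine points = {(2, 10), (6, 1), (7, 4), (8, 5), (8, 7), (9, 1)}.
Total count |C(F_11)_aff| = 6.


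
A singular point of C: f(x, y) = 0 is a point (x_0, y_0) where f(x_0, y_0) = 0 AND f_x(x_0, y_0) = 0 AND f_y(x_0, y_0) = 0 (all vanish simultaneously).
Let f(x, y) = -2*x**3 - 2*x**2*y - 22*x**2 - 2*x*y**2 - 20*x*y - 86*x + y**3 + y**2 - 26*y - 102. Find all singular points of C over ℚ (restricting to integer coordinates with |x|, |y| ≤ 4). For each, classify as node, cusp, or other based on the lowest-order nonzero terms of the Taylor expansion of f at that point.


Singular points: {(-3, -2)}; classification: cusp.

Compute partial derivatives:
  f_x = -6*x**2 - 4*x*y - 44*x - 2*y**2 - 20*y - 86.
  f_y = -2*x**2 - 4*x*y - 20*x + 3*y**2 + 2*y - 26.
Scan x_0 ∈ {−4, ..., 4}. For each x_0, f_y(x_0, y) is a polynomial in y; find its integer roots y ∈ {−4, ..., 4}, then test f_x and f at those candidates.
  x = -4: f_y(-4, y) = 3*y**2 + 18*y + 22; no integer root y with |y| ≤ 4.
  x = -3: f_y(-3, y) = 3*y**2 + 14*y + 16; vanishes at y ∈ {-2}. (-3, -2): f_x = 0, f = 0 — SINGULAR.
  x = -2: f_y(-2, y) = 3*y**2 + 10*y + 6; no integer root y with |y| ≤ 4.
  x = -1: f_y(-1, y) = 3*y**2 + 6*y - 8; no integer root y with |y| ≤ 4.
  x = 0: f_y(0, y) = 3*y**2 + 2*y - 26; no integer root y with |y| ≤ 4.
  x = 1: f_y(1, y) = 3*y**2 - 2*y - 48; no integer root y with |y| ≤ 4.
  x = 2: f_y(2, y) = 3*y**2 - 6*y - 74; no integer root y with |y| ≤ 4.
  x = 3: f_y(3, y) = 3*y**2 - 10*y - 104; no integer root y with |y| ≤ 4.
  x = 4: f_y(4, y) = 3*y**2 - 14*y - 138; no integer root y with |y| ≤ 4.
Only singular point on the grid: (-3, -2).
Classify: substitute x = -3 + u, y = -2 + v and expand: f = -2*u**3 - 2*u**2*v - 2*u*v**2 + v**3 + v**2.
No constant or linear terms (consistent with a singular point). Quadratic part: v**2. Cubic part: -2*u**3 - 2*u**2*v - 2*u*v**2 + v**3.
The quadratic part v**2 is a perfect square, so there is a single (double) tangent line v = 0, i.e. y = -2. Restricting the cubic part to that line (v = 0) leaves -2*u**3 ≠ 0, so f is not divisible by v and the branch is v² ≈ 2*u**3 to lowest order — this is a cusp.
Classification: cusp.


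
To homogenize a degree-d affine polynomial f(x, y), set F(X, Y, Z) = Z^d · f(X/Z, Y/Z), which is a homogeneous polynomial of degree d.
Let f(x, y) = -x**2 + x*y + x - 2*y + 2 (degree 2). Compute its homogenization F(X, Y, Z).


F(X, Y, Z) = -X**2 + X*Y + X*Z - 2*Y*Z + 2*Z**2

deg(f) = 2.
Substitute x = X/Z, y = Y/Z into f, then multiply by Z^2.
  monomial -1·x^2·y^0 ↦ -1·X^2·Y^0·Z^0.
  monomial 1·x^1·y^1 ↦ 1·X^1·Y^1·Z^0.
  monomial 1·x^1·y^0 ↦ 1·X^1·Y^0·Z^1.
  monomial -2·x^0·y^1 ↦ -2·X^0·Y^1·Z^1.
  monomial 2·x^0·y^0 ↦ 2·X^0·Y^0·Z^2.
Collecting: F(X, Y, Z) = -X**2 + X*Y + X*Z - 2*Y*Z + 2*Z**2.


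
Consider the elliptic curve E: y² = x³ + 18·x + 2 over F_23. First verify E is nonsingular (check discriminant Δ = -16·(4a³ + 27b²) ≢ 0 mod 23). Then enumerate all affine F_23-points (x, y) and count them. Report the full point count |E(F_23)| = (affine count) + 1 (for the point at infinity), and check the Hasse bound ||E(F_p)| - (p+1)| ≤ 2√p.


Affine points = {(0, 5), (0, 18), (2, 0), (4, 0), (6, 2), (6, 21), (10, 3), (10, 20), (11, 6), (11, 17), (13, 8), (13, 15), (14, 10), (14, 13), (15, 6), (15, 17), (16, 4), (16, 19), (17, 0), (19, 2), (19, 21), (20, 6), (20, 17), (21, 2), (21, 21), (22, 11), (22, 12)}; affine count = 27; |E(F_23)| = 28.

Discriminant check: Δ ∝ 4a³ + 27b² = 4·18³ + 27·2² = 4·5832 + 27·4 ≡ 22 (mod 23). Nonzero ⇒ E is nonsingular.
For each x ∈ F_23, compute rhs = x³ + 18·x + 2 mod 23, then count y ∈ F_23 with y² ≡ rhs.
  x = 0: rhs = 2, matching y values: 5, 18 (2 points).
  x = 1: rhs = 21, matching y values: none (0 points).
  x = 2: rhs = 0, matching y values: 0 (1 points).
  x = 3: rhs = 14, matching y values: none (0 points).
  x = 4: rhs = 0, matching y values: 0 (1 points).
  x = 5: rhs = 10, matching y values: none (0 points).
  x = 6: rhs = 4, matching y values: 2, 21 (2 points).
  x = 7: rhs = 11, matching y values: none (0 points).
  x = 8: rhs = 14, matching y values: none (0 points).
  x = 9: rhs = 19, matching y values: none (0 points).
  x = 10: rhs = 9, matching y values: 3, 20 (2 points).
  x = 11: rhs = 13, matching y values: 6, 17 (2 points).
  x = 12: rhs = 14, matching y values: none (0 points).
  x = 13: rhs = 18, matching y values: 8, 15 (2 points).
  x = 14: rhs = 8, matching y values: 10, 13 (2 points).
  x = 15: rhs = 13, matching y values: 6, 17 (2 points).
  x = 16: rhs = 16, matching y values: 4, 19 (2 points).
  x = 17: rhs = 0, matching y values: 0 (1 points).
  x = 18: rhs = 17, matching y values: none (0 points).
  x = 19: rhs = 4, matching y values: 2, 21 (2 points).
  x = 20: rhs = 13, matching y values: 6, 17 (2 points).
  x = 21: rhs = 4, matching y values: 2, 21 (2 points).
  x = 22: rhs = 6, matching y values: 11, 12 (2 points).
Total affine count: 27.
Full point count |E(F_23)| = 27 + 1 = 28.
Hasse bound: |28 − (23+1)| = |4| = 4 ≤ 2√23 ≈ 9.5917 ✓.


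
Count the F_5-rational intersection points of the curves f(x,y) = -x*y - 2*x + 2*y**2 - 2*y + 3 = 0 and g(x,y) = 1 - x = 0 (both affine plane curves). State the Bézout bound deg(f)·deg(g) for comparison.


Common zeros: {(1, 1), (1, 3)}; count = 2; Bézout bound = 2.

deg(f) = 2, deg(g) = 1, so Bézout bound = 2.
Scan x ∈ F_5. For each x, list the y ∈ F_5 with f(x, y) ≡ 0 and those with g(x, y) ≡ 0 (mod 5); the common zeros in that column are the intersection.
  x = 0: f ≡ 0 at y ∈ {3}; g ≡ 0 at y ∈ ∅; common: ∅.
  x = 1: f ≡ 0 at y ∈ {1, 3}; g ≡ 0 at y ∈ {0, 1, 2, 3, 4}; common: {1, 3}.
  x = 2: f ≡ 0 at y ∈ {3, 4}; g ≡ 0 at y ∈ ∅; common: ∅.
  x = 3: f ≡ 0 at y ∈ {2, 3}; g ≡ 0 at y ∈ ∅; common: ∅.
  x = 4: f ≡ 0 at y ∈ {0, 3}; g ≡ 0 at y ∈ ∅; common: ∅.
Collecting: common zeros = {(1, 1), (1, 3)}, so the count is 2.
Comparison with the Bézout bound: 2 ≤ 2 = deg(f)·deg(g), as expected for curves with no common component (the bound is attained).


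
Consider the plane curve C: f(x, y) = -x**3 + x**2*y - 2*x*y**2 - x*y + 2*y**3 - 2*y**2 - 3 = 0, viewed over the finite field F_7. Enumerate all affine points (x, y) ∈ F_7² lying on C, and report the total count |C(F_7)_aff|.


Affine F_7-points: {(0, 6), (1, 3), (2, 6), (4, 1), (4, 5), (4, 6), (5, 4)}; count = 7.

For each of the 49 pairs (x, y) ∈ F_7², evaluate f(x, y) mod 7. Record the zeros.
  x = 0: [0↦4, 1↦4, 2↦5, 3↦5, 4↦2, 5↦1, 6↦0]  zeros at y ∈ {6}
  x = 1: [0↦3, 1↦1, 2↦3, 3↦0, 4↦4, 5↦6, 6↦4]  zeros at y ∈ {3}
  x = 2: [0↦3, 1↦1, 2↦6, 3↦2, 4↦1, 5↦1, 6↦0]  zeros at y ∈ {6}
  x = 3: [0↦5, 1↦5, 2↦1, 3↦5, 4↦1, 5↦1, 6↦3]  zeros at y ∈ ∅
  x = 4: [0↦3, 1↦0, 2↦3, 3↦3, 4↦5, 5↦0, 6↦0]  zeros at y ∈ {1, 5, 6}
  x = 5: [0↦5, 1↦1, 2↦6, 3↦4, 4↦0, 5↦6, 6↦6]  zeros at y ∈ {4}
  x = 6: [0↦5, 1↦2, 2↦4, 3↦2, 4↦1, 5↦6, 6↦1]  zeros at y ∈ ∅
Collecting zeros: affine points = {(0, 6), (1, 3), (2, 6), (4, 1), (4, 5), (4, 6), (5, 4)}.
Total count |C(F_7)_aff| = 7.


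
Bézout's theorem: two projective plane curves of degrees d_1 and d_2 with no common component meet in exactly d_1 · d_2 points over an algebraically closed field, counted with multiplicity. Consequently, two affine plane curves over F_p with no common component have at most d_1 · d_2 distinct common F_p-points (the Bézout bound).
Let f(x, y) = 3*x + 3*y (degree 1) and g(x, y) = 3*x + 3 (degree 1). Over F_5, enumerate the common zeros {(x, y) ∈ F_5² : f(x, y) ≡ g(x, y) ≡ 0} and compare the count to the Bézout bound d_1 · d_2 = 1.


Common zeros: {(4, 1)}; count = 1; Bézout bound = 1.

deg(f) = 1, deg(g) = 1, so Bézout bound = 1.
Scan x ∈ F_5. For each x, list the y ∈ F_5 with f(x, y) ≡ 0 and those with g(x, y) ≡ 0 (mod 5); the common zeros in that column are the intersection.
  x = 0: f ≡ 0 at y ∈ {0}; g ≡ 0 at y ∈ ∅; common: ∅.
  x = 1: f ≡ 0 at y ∈ {4}; g ≡ 0 at y ∈ ∅; common: ∅.
  x = 2: f ≡ 0 at y ∈ {3}; g ≡ 0 at y ∈ ∅; common: ∅.
  x = 3: f ≡ 0 at y ∈ {2}; g ≡ 0 at y ∈ ∅; common: ∅.
  x = 4: f ≡ 0 at y ∈ {1}; g ≡ 0 at y ∈ {0, 1, 2, 3, 4}; common: {1}.
Collecting: common zeros = {(4, 1)}, so the count is 1.
Comparison with the Bézout bound: 1 ≤ 1 = deg(f)·deg(g), as expected for curves with no common component (the bound is attained).


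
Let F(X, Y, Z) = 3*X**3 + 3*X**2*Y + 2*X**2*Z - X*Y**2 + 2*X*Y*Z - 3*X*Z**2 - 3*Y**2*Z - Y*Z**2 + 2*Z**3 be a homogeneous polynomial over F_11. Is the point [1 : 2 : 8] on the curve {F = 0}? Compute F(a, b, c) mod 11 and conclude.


F(1,2,8) ≡ 1 (mod 11); P is NOT on the curve.

Evaluate F(1, 2, 8) term-by-term (mod 11).
  3*X**3 ↦ 3·1·1·1 = 3
  3*X**2*Y ↦ 3·1·2·1 = 6
  2*X**2*Z ↦ 2·1·1·8 = 16
  -X*Y**2 ↦ -1·1·4·1 = -4
  2*X*Y*Z ↦ 2·1·2·8 = 32
  -3*X*Z**2 ↦ -3·1·1·64 = -192
  -3*Y**2*Z ↦ -3·1·4·8 = -96
  -Y*Z**2 ↦ -1·1·2·64 = -128
  2*Z**3 ↦ 2·1·1·512 = 1024
Sum: F(1, 2, 8) = (3) + (6) + (16) + (-4) + (32) + (-192) + (-96) + (-128) + (1024) = 661.
Reducing mod 11: 661 ≡ 1 (mod 11).
Since F(a, b, c) ≡ 1 ≠ 0 (mod 11), P does NOT lie on the curve.


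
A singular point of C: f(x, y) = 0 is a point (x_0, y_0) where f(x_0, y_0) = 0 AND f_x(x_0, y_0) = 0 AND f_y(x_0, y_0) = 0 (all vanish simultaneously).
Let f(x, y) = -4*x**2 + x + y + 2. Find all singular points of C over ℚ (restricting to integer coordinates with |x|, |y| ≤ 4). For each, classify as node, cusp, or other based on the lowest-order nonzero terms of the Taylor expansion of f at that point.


No singular points in the scanned grid; C is smooth there.

Compute partial derivatives:
  f_x = 1 - 8*x.
  f_y = 1.
f_y = 1 is a nonzero constant, so f_y never vanishes: no point (x, y) can satisfy f = f_x = f_y = 0. In particular no (x, y) ∈ {−4, ..., 4}² is singular; the curve is smooth.


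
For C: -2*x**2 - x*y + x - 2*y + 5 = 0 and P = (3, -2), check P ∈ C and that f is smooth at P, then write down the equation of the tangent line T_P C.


Tangent line at P: -9*x - 5*y + 17 = 0.

Step 1: f(3, -2) = 0, so P lies on C.
Step 2: partial derivatives
  f_x(x, y) = -4*x - y + 1, f_y(x, y) = -x - 2.
  f_x(P) = -9, f_y(P) = -5 (gradient nonzero, so P is smooth).
Step 3: tangent line at P: -9·(x − 3) + -5·(y − -2) = 0.
Expanding: -9*x - 5*y + 17 = 0.


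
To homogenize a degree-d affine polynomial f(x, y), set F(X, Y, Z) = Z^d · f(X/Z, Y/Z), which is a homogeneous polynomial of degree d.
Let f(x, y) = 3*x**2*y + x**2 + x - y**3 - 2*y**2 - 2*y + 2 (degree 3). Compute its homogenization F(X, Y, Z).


F(X, Y, Z) = 3*X**2*Y + X**2*Z + X*Z**2 - Y**3 - 2*Y**2*Z - 2*Y*Z**2 + 2*Z**3

deg(f) = 3.
Substitute x = X/Z, y = Y/Z into f, then multiply by Z^3.
  monomial 3·x^2·y^1 ↦ 3·X^2·Y^1·Z^0.
  monomial 1·x^2·y^0 ↦ 1·X^2·Y^0·Z^1.
  monomial 1·x^1·y^0 ↦ 1·X^1·Y^0·Z^2.
  monomial -1·x^0·y^3 ↦ -1·X^0·Y^3·Z^0.
  monomial -2·x^0·y^2 ↦ -2·X^0·Y^2·Z^1.
  monomial -2·x^0·y^1 ↦ -2·X^0·Y^1·Z^2.
  monomial 2·x^0·y^0 ↦ 2·X^0·Y^0·Z^3.
Collecting: F(X, Y, Z) = 3*X**2*Y + X**2*Z + X*Z**2 - Y**3 - 2*Y**2*Z - 2*Y*Z**2 + 2*Z**3.


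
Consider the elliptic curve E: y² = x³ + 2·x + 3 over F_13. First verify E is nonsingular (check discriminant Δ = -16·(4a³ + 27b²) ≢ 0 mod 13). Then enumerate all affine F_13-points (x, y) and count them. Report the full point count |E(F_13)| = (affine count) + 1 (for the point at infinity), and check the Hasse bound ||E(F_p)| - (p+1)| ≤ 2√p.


Affine points = {(0, 4), (0, 9), (3, 6), (3, 7), (4, 6), (4, 7), (6, 6), (6, 7), (7, 3), (7, 10), (9, 3), (9, 10), (10, 3), (10, 10), (11, 2), (11, 11), (12, 0)}; affine count = 17; |E(F_13)| = 18.

Discriminant check: Δ ∝ 4a³ + 27b² = 4·2³ + 27·3² = 4·8 + 27·9 ≡ 2 (mod 13). Nonzero ⇒ E is nonsingular.
For each x ∈ F_13, compute rhs = x³ + 2·x + 3 mod 13, then count y ∈ F_13 with y² ≡ rhs.
  x = 0: rhs = 3, matching y values: 4, 9 (2 points).
  x = 1: rhs = 6, matching y values: none (0 points).
  x = 2: rhs = 2, matching y values: none (0 points).
  x = 3: rhs = 10, matching y values: 6, 7 (2 points).
  x = 4: rhs = 10, matching y values: 6, 7 (2 points).
  x = 5: rhs = 8, matching y values: none (0 points).
  x = 6: rhs = 10, matching y values: 6, 7 (2 points).
  x = 7: rhs = 9, matching y values: 3, 10 (2 points).
  x = 8: rhs = 11, matching y values: none (0 points).
  x = 9: rhs = 9, matching y values: 3, 10 (2 points).
  x = 10: rhs = 9, matching y values: 3, 10 (2 points).
  x = 11: rhs = 4, matching y values: 2, 11 (2 points).
  x = 12: rhs = 0, matching y values: 0 (1 points).
Total affine count: 17.
Full point count |E(F_13)| = 17 + 1 = 18.
Hasse bound: |18 − (13+1)| = |4| = 4 ≤ 2√13 ≈ 7.2111 ✓.


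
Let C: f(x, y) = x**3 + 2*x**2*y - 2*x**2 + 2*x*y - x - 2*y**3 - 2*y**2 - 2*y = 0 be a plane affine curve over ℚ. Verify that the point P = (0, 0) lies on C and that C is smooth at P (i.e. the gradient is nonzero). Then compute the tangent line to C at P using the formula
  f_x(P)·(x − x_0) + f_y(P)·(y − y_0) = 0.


Tangent line at P: -x - 2*y = 0.

Step 1: f(0, 0) = 0, so P lies on C.
Step 2: partial derivatives
  f_x(x, y) = 3*x**2 + 4*x*y - 4*x + 2*y - 1, f_y(x, y) = 2*x**2 + 2*x - 6*y**2 - 4*y - 2.
  f_x(P) = -1, f_y(P) = -2 (gradient nonzero, so P is smooth).
Step 3: tangent line at P: -1·(x − 0) + -2·(y − 0) = 0.
Expanding: -x - 2*y = 0.


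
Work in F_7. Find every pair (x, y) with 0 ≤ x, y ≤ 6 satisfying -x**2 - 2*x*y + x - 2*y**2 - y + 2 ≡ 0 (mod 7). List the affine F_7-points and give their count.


Affine F_7-points: {(1, 4), (1, 5), (2, 0), (2, 1), (4, 1), (4, 5), (6, 0), (6, 4)}; count = 8.

For each of the 49 pairs (x, y) ∈ F_7², evaluate f(x, y) mod 7. Record the zeros.
  x = 0: [0↦2, 1↦6, 2↦6, 3↦2, 4↦1, 5↦3, 6↦1]  zeros at y ∈ ∅
  x = 1: [0↦2, 1↦4, 2↦2, 3↦3, 4↦0, 5↦0, 6↦3]  zeros at y ∈ {4, 5}
  x = 2: [0↦0, 1↦0, 2↦3, 3↦2, 4↦4, 5↦2, 6↦3]  zeros at y ∈ {0, 1}
  x = 3: [0↦3, 1↦1, 2↦2, 3↦6, 4↦6, 5↦2, 6↦1]  zeros at y ∈ ∅
  x = 4: [0↦4, 1↦0, 2↦6, 3↦1, 4↦6, 5↦0, 6↦4]  zeros at y ∈ {1, 5}
  x = 5: [0↦3, 1↦4, 2↦1, 3↦1, 4↦4, 5↦3, 6↦5]  zeros at y ∈ ∅
  x = 6: [0↦0, 1↦6, 2↦1, 3↦6, 4↦0, 5↦4, 6↦4]  zeros at y ∈ {0, 4}
Collecting zeros: affine points = {(1, 4), (1, 5), (2, 0), (2, 1), (4, 1), (4, 5), (6, 0), (6, 4)}.
Total count |C(F_7)_aff| = 8.


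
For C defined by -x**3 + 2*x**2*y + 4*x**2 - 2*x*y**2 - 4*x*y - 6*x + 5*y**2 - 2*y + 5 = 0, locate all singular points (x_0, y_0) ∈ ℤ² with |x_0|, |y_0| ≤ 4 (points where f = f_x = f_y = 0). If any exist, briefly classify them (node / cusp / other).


Singular points: {(2, 1)}; classification: cusp.

Compute partial derivatives:
  f_x = -3*x**2 + 4*x*y + 8*x - 2*y**2 - 4*y - 6.
  f_y = 2*x**2 - 4*x*y - 4*x + 10*y - 2.
Scan x_0 ∈ {−4, ..., 4}. For each x_0, f_y(x_0, y) is a polynomial in y; find its integer roots y ∈ {−4, ..., 4}, then test f_x and f at those candidates.
  x = -4: f_y(-4, y) = 26*y + 46; no integer root y with |y| ≤ 4.
  x = -3: f_y(-3, y) = 22*y + 28; no integer root y with |y| ≤ 4.
  x = -2: f_y(-2, y) = 18*y + 14; no integer root y with |y| ≤ 4.
  x = -1: f_y(-1, y) = 14*y + 4; no integer root y with |y| ≤ 4.
  x = 0: f_y(0, y) = 10*y - 2; no integer root y with |y| ≤ 4.
  x = 1: f_y(1, y) = 6*y - 4; no integer root y with |y| ≤ 4.
  x = 2: f_y(2, y) = 2*y - 2; vanishes at y ∈ {1}. (2, 1): f_x = 0, f = 0 — SINGULAR.
  x = 3: f_y(3, y) = 4 - 2*y; vanishes at y ∈ {2}. (3, 2): f_x = -1 ≠ 0.
  x = 4: f_y(4, y) = 14 - 6*y; no integer root y with |y| ≤ 4.
Only singular point on the grid: (2, 1).
Classify: substitute x = 2 + u, y = 1 + v and expand: f = -u**3 + 2*u**2*v - 2*u*v**2 + v**2.
No constant or linear terms (consistent with a singular point). Quadratic part: v**2. Cubic part: -u**3 + 2*u**2*v - 2*u*v**2.
The quadratic part v**2 is a perfect square, so there is a single (double) tangent line v = 0, i.e. y = 1. Restricting the cubic part to that line (v = 0) leaves -u**3 ≠ 0, so f is not divisible by v and the branch is v² ≈ u**3 to lowest order — this is a cusp.
Classification: cusp.


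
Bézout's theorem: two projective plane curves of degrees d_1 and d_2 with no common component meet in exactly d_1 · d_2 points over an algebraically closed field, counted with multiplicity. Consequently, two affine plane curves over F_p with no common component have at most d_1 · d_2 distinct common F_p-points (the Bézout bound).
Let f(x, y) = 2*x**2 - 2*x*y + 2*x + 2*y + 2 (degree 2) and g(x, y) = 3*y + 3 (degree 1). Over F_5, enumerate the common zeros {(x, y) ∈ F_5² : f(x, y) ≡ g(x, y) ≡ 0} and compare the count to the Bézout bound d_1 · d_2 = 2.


Common zeros: {(0, 4), (3, 4)}; count = 2; Bézout bound = 2.

deg(f) = 2, deg(g) = 1, so Bézout bound = 2.
Scan x ∈ F_5. For each x, list the y ∈ F_5 with f(x, y) ≡ 0 and those with g(x, y) ≡ 0 (mod 5); the common zeros in that column are the intersection.
  x = 0: f ≡ 0 at y ∈ {4}; g ≡ 0 at y ∈ {4}; common: {4}.
  x = 1: f ≡ 0 at y ∈ ∅; g ≡ 0 at y ∈ {4}; common: ∅.
  x = 2: f ≡ 0 at y ∈ {2}; g ≡ 0 at y ∈ {4}; common: ∅.
  x = 3: f ≡ 0 at y ∈ {4}; g ≡ 0 at y ∈ {4}; common: {4}.
  x = 4: f ≡ 0 at y ∈ {2}; g ≡ 0 at y ∈ {4}; common: ∅.
Collecting: common zeros = {(0, 4), (3, 4)}, so the count is 2.
Comparison with the Bézout bound: 2 ≤ 2 = deg(f)·deg(g), as expected for curves with no common component (the bound is attained).


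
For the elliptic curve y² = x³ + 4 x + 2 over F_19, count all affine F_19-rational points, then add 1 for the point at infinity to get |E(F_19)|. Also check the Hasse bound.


Affine points = {(1, 8), (1, 11), (4, 5), (4, 14), (9, 8), (9, 11), (10, 4), (10, 15), (11, 3), (11, 16), (12, 7), (12, 12), (13, 3), (13, 16), (14, 3), (14, 16), (15, 6), (15, 13), (16, 1), (16, 18), (17, 9), (17, 10), (18, 4), (18, 15)}; affine count = 24; |E(F_19)| = 25.

Discriminant check: Δ ∝ 4a³ + 27b² = 4·4³ + 27·2² = 4·64 + 27·4 ≡ 3 (mod 19). Nonzero ⇒ E is nonsingular.
For each x ∈ F_19, compute rhs = x³ + 4·x + 2 mod 19, then count y ∈ F_19 with y² ≡ rhs.
  x = 0: rhs = 2, matching y values: none (0 points).
  x = 1: rhs = 7, matching y values: 8, 11 (2 points).
  x = 2: rhs = 18, matching y values: none (0 points).
  x = 3: rhs = 3, matching y values: none (0 points).
  x = 4: rhs = 6, matching y values: 5, 14 (2 points).
  x = 5: rhs = 14, matching y values: none (0 points).
  x = 6: rhs = 14, matching y values: none (0 points).
  x = 7: rhs = 12, matching y values: none (0 points).
  x = 8: rhs = 14, matching y values: none (0 points).
  x = 9: rhs = 7, matching y values: 8, 11 (2 points).
  x = 10: rhs = 16, matching y values: 4, 15 (2 points).
  x = 11: rhs = 9, matching y values: 3, 16 (2 points).
  x = 12: rhs = 11, matching y values: 7, 12 (2 points).
  x = 13: rhs = 9, matching y values: 3, 16 (2 points).
  x = 14: rhs = 9, matching y values: 3, 16 (2 points).
  x = 15: rhs = 17, matching y values: 6, 13 (2 points).
  x = 16: rhs = 1, matching y values: 1, 18 (2 points).
  x = 17: rhs = 5, matching y values: 9, 10 (2 points).
  x = 18: rhs = 16, matching y values: 4, 15 (2 points).
Total affine count: 24.
Full point count |E(F_19)| = 24 + 1 = 25.
Hasse bound: |25 − (19+1)| = |5| = 5 ≤ 2√19 ≈ 8.7178 ✓.


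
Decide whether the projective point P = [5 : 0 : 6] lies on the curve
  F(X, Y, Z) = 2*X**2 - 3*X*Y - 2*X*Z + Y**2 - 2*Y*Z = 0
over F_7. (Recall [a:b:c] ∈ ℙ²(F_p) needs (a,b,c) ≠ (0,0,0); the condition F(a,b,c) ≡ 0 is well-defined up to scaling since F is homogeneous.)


F(5,0,6) ≡ 4 (mod 7); P is NOT on the curve.

Evaluate F(5, 0, 6) term-by-term (mod 7).
  2*X**2 ↦ 2·25·1·1 = 50
  -3*X*Y ↦ -3·5·0·1 = 0
  -2*X*Z ↦ -2·5·1·6 = -60
  Y**2 ↦ 1·1·0·1 = 0
  -2*Y*Z ↦ -2·1·0·6 = 0
Sum: F(5, 0, 6) = (50) + (0) + (-60) + (0) + (0) = -10.
Reducing mod 7: -10 ≡ 4 (mod 7).
Since F(a, b, c) ≡ 4 ≠ 0 (mod 7), P does NOT lie on the curve.


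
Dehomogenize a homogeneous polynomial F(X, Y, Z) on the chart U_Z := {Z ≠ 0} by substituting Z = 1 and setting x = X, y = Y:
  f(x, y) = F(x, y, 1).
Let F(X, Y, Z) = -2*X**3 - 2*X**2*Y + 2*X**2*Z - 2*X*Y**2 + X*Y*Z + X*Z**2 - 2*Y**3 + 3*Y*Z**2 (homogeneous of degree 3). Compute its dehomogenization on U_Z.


f(x, y) = -2*x**3 - 2*x**2*y + 2*x**2 - 2*x*y**2 + x*y + x - 2*y**3 + 3*y

On U_Z we set Z = 1. Each monomial c·X^i·Y^j·Z^k in F becomes c·x^i·y^j·1^k = c·x^i·y^j.
Substituting Z = 1: F(X, Y, 1) = -2*x**3 - 2*x**2*y + 2*x**2 - 2*x*y**2 + x*y + x - 2*y**3 + 3*y.
Note: deg(f) ≤ deg(F) = 3; strict inequality happens when F is divisible by Z (lost terms).


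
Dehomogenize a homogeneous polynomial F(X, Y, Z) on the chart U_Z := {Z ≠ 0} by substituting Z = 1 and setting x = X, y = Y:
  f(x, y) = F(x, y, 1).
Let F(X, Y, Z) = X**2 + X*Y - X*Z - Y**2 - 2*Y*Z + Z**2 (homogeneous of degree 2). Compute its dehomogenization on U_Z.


f(x, y) = x**2 + x*y - x - y**2 - 2*y + 1

On U_Z we set Z = 1. Each monomial c·X^i·Y^j·Z^k in F becomes c·x^i·y^j·1^k = c·x^i·y^j.
Substituting Z = 1: F(X, Y, 1) = x**2 + x*y - x - y**2 - 2*y + 1.
Note: deg(f) ≤ deg(F) = 2; strict inequality happens when F is divisible by Z (lost terms).


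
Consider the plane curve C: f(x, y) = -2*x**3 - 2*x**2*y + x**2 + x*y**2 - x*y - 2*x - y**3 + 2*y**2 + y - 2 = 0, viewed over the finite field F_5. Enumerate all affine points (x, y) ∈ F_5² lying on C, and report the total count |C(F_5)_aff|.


Affine F_5-points: {(0, 1), (0, 2), (0, 4), (1, 0), (1, 1), (1, 2), (3, 3), (4, 3), (4, 4)}; count = 9.

For each of the 25 pairs (x, y) ∈ F_5², evaluate f(x, y) mod 5. Record the zeros.
  x = 0: [0↦3, 1↦0, 2↦0, 3↦2, 4↦0]  zeros at y ∈ {1, 2, 4}
  x = 1: [0↦0, 1↦0, 2↦0, 3↦4, 4↦1]  zeros at y ∈ {0, 1, 2}
  x = 2: [0↦2, 1↦1, 2↦2, 3↦4, 4↦1]  zeros at y ∈ ∅
  x = 3: [0↦2, 1↦1, 2↦4, 3↦0, 4↦3]  zeros at y ∈ {3}
  x = 4: [0↦3, 1↦3, 2↦4, 3↦0, 4↦0]  zeros at y ∈ {3, 4}
Collecting zeros: affine points = {(0, 1), (0, 2), (0, 4), (1, 0), (1, 1), (1, 2), (3, 3), (4, 3), (4, 4)}.
Total count |C(F_5)_aff| = 9.


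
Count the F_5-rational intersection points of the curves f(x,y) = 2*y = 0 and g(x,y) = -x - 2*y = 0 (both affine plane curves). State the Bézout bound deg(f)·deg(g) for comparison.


Common zeros: {(0, 0)}; count = 1; Bézout bound = 1.

deg(f) = 1, deg(g) = 1, so Bézout bound = 1.
Scan x ∈ F_5. For each x, list the y ∈ F_5 with f(x, y) ≡ 0 and those with g(x, y) ≡ 0 (mod 5); the common zeros in that column are the intersection.
  x = 0: f ≡ 0 at y ∈ {0}; g ≡ 0 at y ∈ {0}; common: {0}.
  x = 1: f ≡ 0 at y ∈ {0}; g ≡ 0 at y ∈ {2}; common: ∅.
  x = 2: f ≡ 0 at y ∈ {0}; g ≡ 0 at y ∈ {4}; common: ∅.
  x = 3: f ≡ 0 at y ∈ {0}; g ≡ 0 at y ∈ {1}; common: ∅.
  x = 4: f ≡ 0 at y ∈ {0}; g ≡ 0 at y ∈ {3}; common: ∅.
Collecting: common zeros = {(0, 0)}, so the count is 1.
Comparison with the Bézout bound: 1 ≤ 1 = deg(f)·deg(g), as expected for curves with no common component (the bound is attained).


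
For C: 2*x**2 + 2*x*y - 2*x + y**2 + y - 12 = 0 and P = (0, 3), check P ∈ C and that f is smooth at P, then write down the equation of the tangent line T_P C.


Tangent line at P: 4*x + 7*y - 21 = 0.

Step 1: f(0, 3) = 0, so P lies on C.
Step 2: partial derivatives
  f_x(x, y) = 4*x + 2*y - 2, f_y(x, y) = 2*x + 2*y + 1.
  f_x(P) = 4, f_y(P) = 7 (gradient nonzero, so P is smooth).
Step 3: tangent line at P: 4·(x − 0) + 7·(y − 3) = 0.
Expanding: 4*x + 7*y - 21 = 0.


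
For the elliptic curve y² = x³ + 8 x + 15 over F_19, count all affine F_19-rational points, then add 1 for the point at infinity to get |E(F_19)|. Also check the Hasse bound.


Affine points = {(1, 9), (1, 10), (2, 1), (2, 18), (3, 3), (3, 16), (4, 4), (4, 15), (5, 3), (5, 16), (11, 3), (11, 16), (13, 6), (13, 13), (18, 5), (18, 14)}; affine count = 16; |E(F_19)| = 17.

Discriminant check: Δ ∝ 4a³ + 27b² = 4·8³ + 27·15² = 4·512 + 27·225 ≡ 10 (mod 19). Nonzero ⇒ E is nonsingular.
For each x ∈ F_19, compute rhs = x³ + 8·x + 15 mod 19, then count y ∈ F_19 with y² ≡ rhs.
  x = 0: rhs = 15, matching y values: none (0 points).
  x = 1: rhs = 5, matching y values: 9, 10 (2 points).
  x = 2: rhs = 1, matching y values: 1, 18 (2 points).
  x = 3: rhs = 9, matching y values: 3, 16 (2 points).
  x = 4: rhs = 16, matching y values: 4, 15 (2 points).
  x = 5: rhs = 9, matching y values: 3, 16 (2 points).
  x = 6: rhs = 13, matching y values: none (0 points).
  x = 7: rhs = 15, matching y values: none (0 points).
  x = 8: rhs = 2, matching y values: none (0 points).
  x = 9: rhs = 18, matching y values: none (0 points).
  x = 10: rhs = 12, matching y values: none (0 points).
  x = 11: rhs = 9, matching y values: 3, 16 (2 points).
  x = 12: rhs = 15, matching y values: none (0 points).
  x = 13: rhs = 17, matching y values: 6, 13 (2 points).
  x = 14: rhs = 2, matching y values: none (0 points).
  x = 15: rhs = 14, matching y values: none (0 points).
  x = 16: rhs = 2, matching y values: none (0 points).
  x = 17: rhs = 10, matching y values: none (0 points).
  x = 18: rhs = 6, matching y values: 5, 14 (2 points).
Total affine count: 16.
Full point count |E(F_19)| = 16 + 1 = 17.
Hasse bound: |17 − (19+1)| = |-3| = 3 ≤ 2√19 ≈ 8.7178 ✓.


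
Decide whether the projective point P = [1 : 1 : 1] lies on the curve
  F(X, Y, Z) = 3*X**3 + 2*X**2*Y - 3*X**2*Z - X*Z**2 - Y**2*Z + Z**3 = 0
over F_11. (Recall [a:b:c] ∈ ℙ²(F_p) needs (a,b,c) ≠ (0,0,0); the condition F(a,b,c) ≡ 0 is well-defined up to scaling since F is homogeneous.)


F(1,1,1) ≡ 1 (mod 11); P is NOT on the curve.

Evaluate F(1, 1, 1) term-by-term (mod 11).
  3*X**3 ↦ 3·1·1·1 = 3
  2*X**2*Y ↦ 2·1·1·1 = 2
  -3*X**2*Z ↦ -3·1·1·1 = -3
  -X*Z**2 ↦ -1·1·1·1 = -1
  -Y**2*Z ↦ -1·1·1·1 = -1
  Z**3 ↦ 1·1·1·1 = 1
Sum: F(1, 1, 1) = (3) + (2) + (-3) + (-1) + (-1) + (1) = 1.
Reducing mod 11: 1 ≡ 1 (mod 11).
Since F(a, b, c) ≡ 1 ≠ 0 (mod 11), P does NOT lie on the curve.


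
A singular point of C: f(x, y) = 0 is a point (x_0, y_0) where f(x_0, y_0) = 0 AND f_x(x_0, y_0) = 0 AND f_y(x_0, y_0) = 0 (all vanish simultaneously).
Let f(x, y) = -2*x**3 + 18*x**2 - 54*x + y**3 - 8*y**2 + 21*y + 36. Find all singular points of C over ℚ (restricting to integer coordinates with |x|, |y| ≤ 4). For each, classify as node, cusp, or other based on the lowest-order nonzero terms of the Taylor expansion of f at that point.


Singular points: {(3, 3)}; classification: cusp.

Compute partial derivatives:
  f_x = -6*x**2 + 36*x - 54.
  f_y = 3*y**2 - 16*y + 21.
Scan x_0 ∈ {−4, ..., 4}. For each x_0, f_y(x_0, y) is a polynomial in y; find its integer roots y ∈ {−4, ..., 4}, then test f_x and f at those candidates.
  x = -4: f_y(-4, y) = 3*y**2 - 16*y + 21; vanishes at y ∈ {3}. (-4, 3): f_x = -294 ≠ 0.
  x = -3: f_y(-3, y) = 3*y**2 - 16*y + 21; vanishes at y ∈ {3}. (-3, 3): f_x = -216 ≠ 0.
  x = -2: f_y(-2, y) = 3*y**2 - 16*y + 21; vanishes at y ∈ {3}. (-2, 3): f_x = -150 ≠ 0.
  x = -1: f_y(-1, y) = 3*y**2 - 16*y + 21; vanishes at y ∈ {3}. (-1, 3): f_x = -96 ≠ 0.
  x = 0: f_y(0, y) = 3*y**2 - 16*y + 21; vanishes at y ∈ {3}. (0, 3): f_x = -54 ≠ 0.
  x = 1: f_y(1, y) = 3*y**2 - 16*y + 21; vanishes at y ∈ {3}. (1, 3): f_x = -24 ≠ 0.
  x = 2: f_y(2, y) = 3*y**2 - 16*y + 21; vanishes at y ∈ {3}. (2, 3): f_x = -6 ≠ 0.
  x = 3: f_y(3, y) = 3*y**2 - 16*y + 21; vanishes at y ∈ {3}. (3, 3): f_x = 0, f = 0 — SINGULAR.
  x = 4: f_y(4, y) = 3*y**2 - 16*y + 21; vanishes at y ∈ {3}. (4, 3): f_x = -6 ≠ 0.
Only singular point on the grid: (3, 3).
Classify: substitute x = 3 + u, y = 3 + v and expand: f = -2*u**3 + v**3 + v**2.
No constant or linear terms (consistent with a singular point). Quadratic part: v**2. Cubic part: -2*u**3 + v**3.
The quadratic part v**2 is a perfect square, so there is a single (double) tangent line v = 0, i.e. y = 3. Restricting the cubic part to that line (v = 0) leaves -2*u**3 ≠ 0, so f is not divisible by v and the branch is v² ≈ 2*u**3 to lowest order — this is a cusp.
Classification: cusp.


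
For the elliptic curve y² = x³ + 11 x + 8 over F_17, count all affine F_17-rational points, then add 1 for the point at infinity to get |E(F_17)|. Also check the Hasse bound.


Affine points = {(0, 5), (0, 12), (2, 2), (2, 15), (3, 0), (5, 1), (5, 16), (6, 1), (6, 16), (8, 8), (8, 9), (10, 8), (10, 9), (11, 7), (11, 10), (12, 7), (12, 10), (13, 6), (13, 11), (14, 4), (14, 13), (16, 8), (16, 9)}; affine count = 23; |E(F_17)| = 24.

Discriminant check: Δ ∝ 4a³ + 27b² = 4·11³ + 27·8² = 4·1331 + 27·64 ≡ 14 (mod 17). Nonzero ⇒ E is nonsingular.
For each x ∈ F_17, compute rhs = x³ + 11·x + 8 mod 17, then count y ∈ F_17 with y² ≡ rhs.
  x = 0: rhs = 8, matching y values: 5, 12 (2 points).
  x = 1: rhs = 3, matching y values: none (0 points).
  x = 2: rhs = 4, matching y values: 2, 15 (2 points).
  x = 3: rhs = 0, matching y values: 0 (1 points).
  x = 4: rhs = 14, matching y values: none (0 points).
  x = 5: rhs = 1, matching y values: 1, 16 (2 points).
  x = 6: rhs = 1, matching y values: 1, 16 (2 points).
  x = 7: rhs = 3, matching y values: none (0 points).
  x = 8: rhs = 13, matching y values: 8, 9 (2 points).
  x = 9: rhs = 3, matching y values: none (0 points).
  x = 10: rhs = 13, matching y values: 8, 9 (2 points).
  x = 11: rhs = 15, matching y values: 7, 10 (2 points).
  x = 12: rhs = 15, matching y values: 7, 10 (2 points).
  x = 13: rhs = 2, matching y values: 6, 11 (2 points).
  x = 14: rhs = 16, matching y values: 4, 13 (2 points).
  x = 15: rhs = 12, matching y values: none (0 points).
  x = 16: rhs = 13, matching y values: 8, 9 (2 points).
Total affine count: 23.
Full point count |E(F_17)| = 23 + 1 = 24.
Hasse bound: |24 − (17+1)| = |6| = 6 ≤ 2√17 ≈ 8.2462 ✓.
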